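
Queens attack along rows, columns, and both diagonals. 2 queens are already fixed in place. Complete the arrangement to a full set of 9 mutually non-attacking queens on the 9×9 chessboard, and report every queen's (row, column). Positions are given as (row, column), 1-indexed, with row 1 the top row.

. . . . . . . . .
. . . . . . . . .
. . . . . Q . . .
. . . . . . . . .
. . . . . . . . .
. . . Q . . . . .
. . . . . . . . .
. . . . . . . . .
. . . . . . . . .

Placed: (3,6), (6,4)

Row 1: attacked by (3,6)→{4,6,8}; (6,4)→{4,9}. Safe: 1, 2, 3, 5, 7. Place at column 3.
Row 2: attacked by (1,3)→{2,3,4}; (3,6)→{5,6,7}; (6,4)→{4,8}. Safe: 1, 9. Place at column 9.
Row 4: attacked by (1,3)→{3,6}; (2,9)→{7,9}; (3,6)→{5,6,7}; (6,4)→{2,4,6}. Safe: 1, 8. Place at column 8.
Row 5: attacked by (1,3)→{3,7}; (2,9)→{6,9}; (3,6)→{4,6,8}; (4,8)→{7,8,9}; (6,4)→{3,4,5}. Safe: 1, 2. Place at column 2.
Row 7: attacked by (1,3)→{3,9}; (2,9)→{4,9}; (3,6)→{2,6}; (4,8)→{5,8}; (5,2)→{2,4}; (6,4)→{3,4,5}. Safe: 1, 7. Place at column 1.
Row 8: attacked by (1,3)→{3}; (2,9)→{3,9}; (3,6)→{1,6}; (4,8)→{4,8}; (5,2)→{2,5}; (6,4)→{2,4,6}; (7,1)→{1,2}. Safe: 7. Place at column 7.
Row 9: attacked by (1,3)→{3}; (2,9)→{2,9}; (3,6)→{6}; (4,8)→{3,8}; (5,2)→{2,6}; (6,4)→{1,4,7}; (7,1)→{1,3}; (8,7)→{6,7,8}. Safe: 5. Place at column 5.
Columns [3, 9, 6, 8, 2, 4, 1, 7, 5], r−c [-2, -7, -3, -4, 3, 2, 6, 1, 4], r+c [4, 11, 9, 12, 7, 10, 8, 15, 14] are all distinct, so no two queens attack.

(1,3) (2,9) (3,6) (4,8) (5,2) (6,4) (7,1) (8,7) (9,5)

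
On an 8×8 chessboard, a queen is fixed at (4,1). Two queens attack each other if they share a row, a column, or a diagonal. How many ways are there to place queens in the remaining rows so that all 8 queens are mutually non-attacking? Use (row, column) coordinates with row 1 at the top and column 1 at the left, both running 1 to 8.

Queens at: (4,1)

Branch on row 1: col 2 → 2; col 3 → 4; col 5 → 5; col 6 → 4; col 7 → 2; col 8 → 1.
Sum: 2 + 4 + 5 + 4 + 2 + 1 = 18.

18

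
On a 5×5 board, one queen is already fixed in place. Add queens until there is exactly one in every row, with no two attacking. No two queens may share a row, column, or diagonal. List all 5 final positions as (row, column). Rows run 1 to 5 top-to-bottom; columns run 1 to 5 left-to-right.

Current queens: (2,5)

(1,2) (2,5) (3,3) (4,1) (5,4)

Row 1: attacked by (2,5)→{4,5}. Safe: 1, 2, 3. Place at column 2.
Row 3: attacked by (1,2)→{2,4}; (2,5)→{4,5}. Safe: 1, 3. Place at column 3.
Row 4: attacked by (1,2)→{2,5}; (2,5)→{3,5}; (3,3)→{2,3,4}. Safe: 1. Place at column 1.
Row 5: attacked by (1,2)→{2}; (2,5)→{2,5}; (3,3)→{1,3,5}; (4,1)→{1,2}. Safe: 4. Place at column 4.
Columns [2, 5, 3, 1, 4], r−c [-1, -3, 0, 3, 1], r+c [3, 7, 6, 5, 9] are all distinct, so no two queens attack.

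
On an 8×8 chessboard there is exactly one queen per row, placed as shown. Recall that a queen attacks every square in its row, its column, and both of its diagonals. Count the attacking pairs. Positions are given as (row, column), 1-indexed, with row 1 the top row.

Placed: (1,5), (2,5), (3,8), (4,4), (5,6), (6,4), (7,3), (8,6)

Same column: (1,5)–(2,5) (column 5); (4,4)–(6,4) (column 4); (5,6)–(8,6) (column 6).
Same diagonal: (3,8)–(5,6) (|3−5| = |8−6| = 2); (6,4)–(7,3) (|6−7| = |4−3| = 1); (6,4)–(8,6) (|6−8| = |4−6| = 2).
Total attacking pairs: 6.

6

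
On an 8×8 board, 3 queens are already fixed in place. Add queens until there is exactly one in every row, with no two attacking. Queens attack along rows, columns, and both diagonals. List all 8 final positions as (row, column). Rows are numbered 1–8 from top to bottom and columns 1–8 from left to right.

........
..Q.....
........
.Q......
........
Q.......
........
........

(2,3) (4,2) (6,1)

Row 1: attacked by (2,3)→{2,3,4}; (4,2)→{2,5}; (6,1)→{1,6}. Safe: 7, 8. Place at column 7.
Row 3: attacked by (1,7)→{5,7}; (2,3)→{2,3,4}; (4,2)→{1,2,3}; (6,1)→{1,4}. Safe: 6, 8. Place at column 8.
Row 5: attacked by (1,7)→{3,7}; (2,3)→{3,6}; (3,8)→{6,8}; (4,2)→{1,2,3}; (6,1)→{1,2}. Safe: 4, 5. Place at column 5.
Row 7: attacked by (1,7)→{1,7}; (2,3)→{3,8}; (3,8)→{4,8}; (4,2)→{2,5}; (5,5)→{3,5,7}; (6,1)→{1,2}. Safe: 6. Place at column 6.
Row 8: attacked by (1,7)→{7}; (2,3)→{3}; (3,8)→{3,8}; (4,2)→{2,6}; (5,5)→{2,5,8}; (6,1)→{1,3}; (7,6)→{5,6,7}. Safe: 4. Place at column 4.
Columns [7, 3, 8, 2, 5, 1, 6, 4], r−c [-6, -1, -5, 2, 0, 5, 1, 4], r+c [8, 5, 11, 6, 10, 7, 13, 12] are all distinct, so no two queens attack.

(1,7) (2,3) (3,8) (4,2) (5,5) (6,1) (7,6) (8,4)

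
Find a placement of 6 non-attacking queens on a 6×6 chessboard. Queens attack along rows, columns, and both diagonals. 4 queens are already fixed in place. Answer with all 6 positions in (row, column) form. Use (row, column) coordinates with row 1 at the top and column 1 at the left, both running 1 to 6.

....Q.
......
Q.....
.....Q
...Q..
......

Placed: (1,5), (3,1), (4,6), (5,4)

(1,5) (2,3) (3,1) (4,6) (5,4) (6,2)

Row 2: attacked by (1,5)→{4,5,6}; (3,1)→{1,2}; (4,6)→{4,6}; (5,4)→{1,4}. Safe: 3. Place at column 3.
Row 6: attacked by (1,5)→{5}; (2,3)→{3}; (3,1)→{1,4}; (4,6)→{4,6}; (5,4)→{3,4,5}. Safe: 2. Place at column 2.
Columns [5, 3, 1, 6, 4, 2], r−c [-4, -1, 2, -2, 1, 4], r+c [6, 5, 4, 10, 9, 8] are all distinct, so no two queens attack.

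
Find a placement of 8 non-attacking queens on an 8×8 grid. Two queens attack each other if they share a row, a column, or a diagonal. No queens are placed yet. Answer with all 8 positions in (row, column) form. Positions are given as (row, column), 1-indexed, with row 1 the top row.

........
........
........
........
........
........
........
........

(1,7) (2,3) (3,8) (4,2) (5,5) (6,1) (7,6) (8,4)

Row 1: Safe: 1, 2, 3, 4, 5, 6, 7, 8. Place at column 7.
Row 2: attacked by (1,7)→{6,7,8}. Safe: 1, 2, 3, 4, 5. Place at column 3.
Row 3: attacked by (1,7)→{5,7}; (2,3)→{2,3,4}. Safe: 1, 6, 8. Place at column 8.
Row 4: attacked by (1,7)→{4,7}; (2,3)→{1,3,5}; (3,8)→{7,8}. Safe: 2, 6. Place at column 2.
Row 5: attacked by (1,7)→{3,7}; (2,3)→{3,6}; (3,8)→{6,8}; (4,2)→{1,2,3}. Safe: 4, 5. Place at column 5.
Row 6: attacked by (1,7)→{2,7}; (2,3)→{3,7}; (3,8)→{5,8}; (4,2)→{2,4}; (5,5)→{4,5,6}. Safe: 1. Place at column 1.
Row 7: attacked by (1,7)→{1,7}; (2,3)→{3,8}; (3,8)→{4,8}; (4,2)→{2,5}; (5,5)→{3,5,7}; (6,1)→{1,2}. Safe: 6. Place at column 6.
Row 8: attacked by (1,7)→{7}; (2,3)→{3}; (3,8)→{3,8}; (4,2)→{2,6}; (5,5)→{2,5,8}; (6,1)→{1,3}; (7,6)→{5,6,7}. Safe: 4. Place at column 4.
Columns [7, 3, 8, 2, 5, 1, 6, 4], r−c [-6, -1, -5, 2, 0, 5, 1, 4], r+c [8, 5, 11, 6, 10, 7, 13, 12] are all distinct, so no two queens attack.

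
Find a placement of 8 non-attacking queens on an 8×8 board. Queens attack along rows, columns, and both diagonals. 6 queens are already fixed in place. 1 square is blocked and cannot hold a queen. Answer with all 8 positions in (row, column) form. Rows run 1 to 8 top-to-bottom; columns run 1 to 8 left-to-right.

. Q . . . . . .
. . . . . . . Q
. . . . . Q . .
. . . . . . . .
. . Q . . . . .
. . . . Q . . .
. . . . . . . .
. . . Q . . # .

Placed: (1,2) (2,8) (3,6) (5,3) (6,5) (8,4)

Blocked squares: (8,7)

(1,2) (2,8) (3,6) (4,1) (5,3) (6,5) (7,7) (8,4)

Row 4: attacked by (1,2)→{2,5}; (2,8)→{6,8}; (3,6)→{5,6,7}; (5,3)→{2,3,4}; (6,5)→{3,5,7}; (8,4)→{4,8}. Safe: 1. Place at column 1.
Row 7: attacked by (1,2)→{2,8}; (2,8)→{3,8}; (3,6)→{2,6}; (4,1)→{1,4}; (5,3)→{1,3,5}; (6,5)→{4,5,6}; (8,4)→{3,4,5}. Safe: 7. Place at column 7.
Columns [2, 8, 6, 1, 3, 5, 7, 4], r−c [-1, -6, -3, 3, 2, 1, 0, 4], r+c [3, 10, 9, 5, 8, 11, 14, 12] are all distinct, so no two queens attack.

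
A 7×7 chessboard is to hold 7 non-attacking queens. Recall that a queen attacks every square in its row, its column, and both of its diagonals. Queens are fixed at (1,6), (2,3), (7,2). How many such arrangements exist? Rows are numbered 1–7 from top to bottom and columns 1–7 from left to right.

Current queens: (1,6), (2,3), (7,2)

Branch on row 3: col 1 → 1; col 5 → 1; col 7 → 1.
Sum: 1 + 1 + 1 = 3.

3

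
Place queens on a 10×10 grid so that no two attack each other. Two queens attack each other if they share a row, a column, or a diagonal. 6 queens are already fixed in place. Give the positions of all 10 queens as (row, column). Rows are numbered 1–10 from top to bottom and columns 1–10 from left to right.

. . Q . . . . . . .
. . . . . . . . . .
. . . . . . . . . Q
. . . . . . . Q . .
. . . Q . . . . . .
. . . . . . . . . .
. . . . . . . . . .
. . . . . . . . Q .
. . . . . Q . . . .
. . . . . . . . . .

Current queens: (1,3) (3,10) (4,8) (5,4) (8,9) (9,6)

Row 2: attacked by (1,3)→{2,3,4}; (3,10)→{9,10}; (4,8)→{6,8,10}; (5,4)→{1,4,7}; (8,9)→{3,9}; (9,6)→{6}. Safe: 5. Place at column 5.
Row 6: attacked by (1,3)→{3,8}; (2,5)→{1,5,9}; (3,10)→{7,10}; (4,8)→{6,8,10}; (5,4)→{3,4,5}; (8,9)→{7,9}; (9,6)→{3,6,9}. Safe: 2. Place at column 2.
Row 7: attacked by (1,3)→{3,9}; (2,5)→{5,10}; (3,10)→{6,10}; (4,8)→{5,8}; (5,4)→{2,4,6}; (6,2)→{1,2,3}; (8,9)→{8,9,10}; (9,6)→{4,6,8}. Safe: 7. Place at column 7.
Row 10: attacked by (1,3)→{3}; (2,5)→{5}; (3,10)→{3,10}; (4,8)→{2,8}; (5,4)→{4,9}; (6,2)→{2,6}; (7,7)→{4,7,10}; (8,9)→{7,9}; (9,6)→{5,6,7}. Safe: 1. Place at column 1.
Columns [3, 5, 10, 8, 4, 2, 7, 9, 6, 1], r−c [-2, -3, -7, -4, 1, 4, 0, -1, 3, 9], r+c [4, 7, 13, 12, 9, 8, 14, 17, 15, 11] are all distinct, so no two queens attack.

(1,3) (2,5) (3,10) (4,8) (5,4) (6,2) (7,7) (8,9) (9,6) (10,1)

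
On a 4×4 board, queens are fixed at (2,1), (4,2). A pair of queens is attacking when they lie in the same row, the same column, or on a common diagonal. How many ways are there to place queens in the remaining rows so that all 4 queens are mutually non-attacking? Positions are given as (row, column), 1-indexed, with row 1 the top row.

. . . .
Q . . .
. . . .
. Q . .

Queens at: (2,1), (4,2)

1

Branch on row 1: col 3 → 1; col 4 → 0.
Sum: 1 + 0 = 1.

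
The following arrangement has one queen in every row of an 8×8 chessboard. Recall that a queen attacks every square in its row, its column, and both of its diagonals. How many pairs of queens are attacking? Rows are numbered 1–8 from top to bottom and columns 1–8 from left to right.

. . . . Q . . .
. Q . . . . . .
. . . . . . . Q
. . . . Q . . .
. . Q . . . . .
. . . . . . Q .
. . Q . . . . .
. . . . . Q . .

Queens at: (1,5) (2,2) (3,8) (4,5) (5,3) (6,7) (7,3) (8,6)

4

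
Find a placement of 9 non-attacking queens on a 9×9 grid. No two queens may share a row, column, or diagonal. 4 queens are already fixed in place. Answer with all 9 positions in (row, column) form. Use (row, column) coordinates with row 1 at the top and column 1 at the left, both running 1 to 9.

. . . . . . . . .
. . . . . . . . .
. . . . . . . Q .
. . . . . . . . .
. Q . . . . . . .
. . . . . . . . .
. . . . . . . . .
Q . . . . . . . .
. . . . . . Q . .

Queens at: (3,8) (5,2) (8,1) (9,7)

(1,5) (2,3) (3,8) (4,4) (5,2) (6,9) (7,6) (8,1) (9,7)

Row 1: attacked by (3,8)→{6,8}; (5,2)→{2,6}; (8,1)→{1,8}; (9,7)→{7}. Safe: 3, 4, 5, 9. Place at column 5.
Row 2: attacked by (1,5)→{4,5,6}; (3,8)→{7,8,9}; (5,2)→{2,5}; (8,1)→{1,7}; (9,7)→{7}. Safe: 3. Place at column 3.
Row 4: attacked by (1,5)→{2,5,8}; (2,3)→{1,3,5}; (3,8)→{7,8,9}; (5,2)→{1,2,3}; (8,1)→{1,5}; (9,7)→{2,7}. Safe: 4, 6. Place at column 4.
Row 6: attacked by (1,5)→{5}; (2,3)→{3,7}; (3,8)→{5,8}; (4,4)→{2,4,6}; (5,2)→{1,2,3}; (8,1)→{1,3}; (9,7)→{4,7}. Safe: 9. Place at column 9.
Row 7: attacked by (1,5)→{5}; (2,3)→{3,8}; (3,8)→{4,8}; (4,4)→{1,4,7}; (5,2)→{2,4}; (6,9)→{8,9}; (8,1)→{1,2}; (9,7)→{5,7,9}. Safe: 6. Place at column 6.
Columns [5, 3, 8, 4, 2, 9, 6, 1, 7], r−c [-4, -1, -5, 0, 3, -3, 1, 7, 2], r+c [6, 5, 11, 8, 7, 15, 13, 9, 16] are all distinct, so no two queens attack.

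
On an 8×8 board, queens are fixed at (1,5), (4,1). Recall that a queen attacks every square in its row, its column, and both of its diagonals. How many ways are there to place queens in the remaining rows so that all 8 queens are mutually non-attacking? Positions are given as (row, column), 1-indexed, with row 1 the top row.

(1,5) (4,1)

5

Branch on row 2: col 2 → 2; col 7 → 1; col 8 → 2.
Sum: 2 + 1 + 2 = 5.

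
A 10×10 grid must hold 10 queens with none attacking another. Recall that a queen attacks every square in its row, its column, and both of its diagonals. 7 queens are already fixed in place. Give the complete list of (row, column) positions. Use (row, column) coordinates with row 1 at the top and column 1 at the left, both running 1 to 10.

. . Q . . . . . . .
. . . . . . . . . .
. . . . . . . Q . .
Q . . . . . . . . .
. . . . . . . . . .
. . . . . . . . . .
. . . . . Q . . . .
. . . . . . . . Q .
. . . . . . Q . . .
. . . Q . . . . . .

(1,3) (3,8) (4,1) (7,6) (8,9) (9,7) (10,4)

(1,3) (2,10) (3,8) (4,1) (5,5) (6,2) (7,6) (8,9) (9,7) (10,4)

Row 2: attacked by (1,3)→{2,3,4}; (3,8)→{7,8,9}; (4,1)→{1,3}; (7,6)→{1,6}; (8,9)→{3,9}; (9,7)→{7}; (10,4)→{4}. Safe: 5, 10. Place at column 10.
Row 5: attacked by (1,3)→{3,7}; (2,10)→{7,10}; (3,8)→{6,8,10}; (4,1)→{1,2}; (7,6)→{4,6,8}; (8,9)→{6,9}; (9,7)→{3,7}; (10,4)→{4,9}. Safe: 5. Place at column 5.
Row 6: attacked by (1,3)→{3,8}; (2,10)→{6,10}; (3,8)→{5,8}; (4,1)→{1,3}; (5,5)→{4,5,6}; (7,6)→{5,6,7}; (8,9)→{7,9}; (9,7)→{4,7,10}; (10,4)→{4,8}. Safe: 2. Place at column 2.
Columns [3, 10, 8, 1, 5, 2, 6, 9, 7, 4], r−c [-2, -8, -5, 3, 0, 4, 1, -1, 2, 6], r+c [4, 12, 11, 5, 10, 8, 13, 17, 16, 14] are all distinct, so no two queens attack.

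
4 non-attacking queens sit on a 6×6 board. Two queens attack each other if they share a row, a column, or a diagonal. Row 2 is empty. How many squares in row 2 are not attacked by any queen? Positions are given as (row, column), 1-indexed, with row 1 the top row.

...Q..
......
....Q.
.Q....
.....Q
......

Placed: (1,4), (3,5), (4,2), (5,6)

(1,4) attacks row 2 at column 4 and diagonals 3, 5.
(3,5) attacks row 2 at column 5 and diagonals 4, 6.
(4,2) attacks row 2 at column 2 and diagonals 4.
(5,6) attacks row 2 at column 6 and diagonals 3.
Attacked columns: {2, 3, 4, 5, 6}. Safe: {1}.

1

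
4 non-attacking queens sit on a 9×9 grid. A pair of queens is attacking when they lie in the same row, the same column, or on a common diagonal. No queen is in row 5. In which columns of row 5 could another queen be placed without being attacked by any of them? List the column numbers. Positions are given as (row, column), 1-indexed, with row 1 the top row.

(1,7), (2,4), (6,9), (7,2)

columns 5, 6

(1,7) attacks row 5 at column 7 and diagonals 3.
(2,4) attacks row 5 at column 4 and diagonals 1, 7.
(6,9) attacks row 5 at column 9 and diagonals 8.
(7,2) attacks row 5 at column 2 and diagonals 4.
Attacked columns: {1, 2, 3, 4, 7, 8, 9}. Safe: {5, 6}.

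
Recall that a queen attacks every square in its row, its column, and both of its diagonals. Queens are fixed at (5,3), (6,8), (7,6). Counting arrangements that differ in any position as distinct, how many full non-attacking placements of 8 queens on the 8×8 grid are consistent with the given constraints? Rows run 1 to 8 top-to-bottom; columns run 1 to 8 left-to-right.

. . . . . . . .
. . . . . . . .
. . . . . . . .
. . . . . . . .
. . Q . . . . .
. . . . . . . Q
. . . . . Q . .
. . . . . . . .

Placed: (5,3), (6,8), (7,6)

Branch on row 1: col 1 → 0; col 2 → 1; col 4 → 0; col 5 → 2.
Sum: 0 + 1 + 0 + 2 = 3.

3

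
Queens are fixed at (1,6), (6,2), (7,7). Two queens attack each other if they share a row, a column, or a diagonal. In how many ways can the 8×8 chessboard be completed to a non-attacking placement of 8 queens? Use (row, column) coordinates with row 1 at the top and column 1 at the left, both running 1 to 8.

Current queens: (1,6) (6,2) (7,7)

2

Branch on row 2: col 1 → 0; col 3 → 1; col 4 → 1; col 8 → 0.
Sum: 0 + 1 + 1 + 0 = 2.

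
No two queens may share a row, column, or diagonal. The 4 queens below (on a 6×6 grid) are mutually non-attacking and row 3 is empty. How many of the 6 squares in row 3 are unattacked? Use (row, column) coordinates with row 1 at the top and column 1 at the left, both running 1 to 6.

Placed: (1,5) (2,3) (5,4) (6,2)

(1,5) attacks row 3 at column 5 and diagonals 3.
(2,3) attacks row 3 at column 3 and diagonals 2, 4.
(5,4) attacks row 3 at column 4 and diagonals 2, 6.
(6,2) attacks row 3 at column 2 and diagonals 5.
Attacked columns: {2, 3, 4, 5, 6}. Safe: {1}.

1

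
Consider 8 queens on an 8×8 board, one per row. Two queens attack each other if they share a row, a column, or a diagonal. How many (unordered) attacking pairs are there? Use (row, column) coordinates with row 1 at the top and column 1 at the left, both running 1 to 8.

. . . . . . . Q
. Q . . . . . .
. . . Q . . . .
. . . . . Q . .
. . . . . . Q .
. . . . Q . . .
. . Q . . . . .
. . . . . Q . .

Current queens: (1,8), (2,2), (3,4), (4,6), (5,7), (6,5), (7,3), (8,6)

Same column: (4,6)–(8,6) (column 6).
Same diagonal: (4,6)–(5,7) (|4−5| = |6−7| = 1); (4,6)–(7,3) (|4−7| = |6−3| = 3).
Total attacking pairs: 3.

3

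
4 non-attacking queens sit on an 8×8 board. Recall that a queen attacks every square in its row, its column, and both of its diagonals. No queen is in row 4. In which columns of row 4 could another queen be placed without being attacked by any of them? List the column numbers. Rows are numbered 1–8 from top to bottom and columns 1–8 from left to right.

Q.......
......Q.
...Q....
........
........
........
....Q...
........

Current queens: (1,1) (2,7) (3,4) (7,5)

columns 6

(1,1) attacks row 4 at column 1 and diagonals 4.
(2,7) attacks row 4 at column 7 and diagonals 5.
(3,4) attacks row 4 at column 4 and diagonals 3, 5.
(7,5) attacks row 4 at column 5 and diagonals 2, 8.
Attacked columns: {1, 2, 3, 4, 5, 7, 8}. Safe: {6}.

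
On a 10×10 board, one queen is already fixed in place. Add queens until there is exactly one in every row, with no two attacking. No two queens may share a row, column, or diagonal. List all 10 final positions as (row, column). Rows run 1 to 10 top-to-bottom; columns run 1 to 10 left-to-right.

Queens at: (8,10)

Row 1: attacked by (8,10)→{3,10}. Safe: 1, 2, 4, 5, 6, 7, 8, 9. Place at column 7.
Row 2: attacked by (1,7)→{6,7,8}; (8,10)→{4,10}. Safe: 1, 2, 3, 5, 9. Place at column 2.
Row 3: attacked by (1,7)→{5,7,9}; (2,2)→{1,2,3}; (8,10)→{5,10}. Safe: 4, 6, 8. Place at column 8.
Row 4: attacked by (1,7)→{4,7,10}; (2,2)→{2,4}; (3,8)→{7,8,9}; (8,10)→{6,10}. Safe: 1, 3, 5. Place at column 1.
Row 5: attacked by (1,7)→{3,7}; (2,2)→{2,5}; (3,8)→{6,8,10}; (4,1)→{1,2}; (8,10)→{7,10}. Safe: 4, 9. Place at column 9.
Row 6: attacked by (1,7)→{2,7}; (2,2)→{2,6}; (3,8)→{5,8}; (4,1)→{1,3}; (5,9)→{8,9,10}; (8,10)→{8,10}. Safe: 4. Place at column 4.
Row 7: attacked by (1,7)→{1,7}; (2,2)→{2,7}; (3,8)→{4,8}; (4,1)→{1,4}; (5,9)→{7,9}; (6,4)→{3,4,5}; (8,10)→{9,10}. Safe: 6. Place at column 6.
Row 9: attacked by (1,7)→{7}; (2,2)→{2,9}; (3,8)→{2,8}; (4,1)→{1,6}; (5,9)→{5,9}; (6,4)→{1,4,7}; (7,6)→{4,6,8}; (8,10)→{9,10}. Safe: 3. Place at column 3.
Row 10: attacked by (1,7)→{7}; (2,2)→{2,10}; (3,8)→{1,8}; (4,1)→{1,7}; (5,9)→{4,9}; (6,4)→{4,8}; (7,6)→{3,6,9}; (8,10)→{8,10}; (9,3)→{2,3,4}. Safe: 5. Place at column 5.
Columns [7, 2, 8, 1, 9, 4, 6, 10, 3, 5], r−c [-6, 0, -5, 3, -4, 2, 1, -2, 6, 5], r+c [8, 4, 11, 5, 14, 10, 13, 18, 12, 15] are all distinct, so no two queens attack.

(1,7) (2,2) (3,8) (4,1) (5,9) (6,4) (7,6) (8,10) (9,3) (10,5)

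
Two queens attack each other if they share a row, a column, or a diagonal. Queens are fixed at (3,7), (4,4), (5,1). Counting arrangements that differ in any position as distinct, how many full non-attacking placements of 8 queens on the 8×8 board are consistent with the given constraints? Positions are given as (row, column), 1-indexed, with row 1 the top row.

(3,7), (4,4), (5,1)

2

Branch on row 1: col 2 → 1; col 3 → 0; col 6 → 1; col 8 → 0.
Sum: 1 + 0 + 1 + 0 = 2.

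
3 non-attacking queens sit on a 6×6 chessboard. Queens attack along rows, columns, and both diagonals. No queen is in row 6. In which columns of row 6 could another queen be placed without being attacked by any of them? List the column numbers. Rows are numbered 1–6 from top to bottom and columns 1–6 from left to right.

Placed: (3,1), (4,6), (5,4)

(3,1) attacks row 6 at column 1 and diagonals 4.
(4,6) attacks row 6 at column 6 and diagonals 4.
(5,4) attacks row 6 at column 4 and diagonals 3, 5.
Attacked columns: {1, 3, 4, 5, 6}. Safe: {2}.

columns 2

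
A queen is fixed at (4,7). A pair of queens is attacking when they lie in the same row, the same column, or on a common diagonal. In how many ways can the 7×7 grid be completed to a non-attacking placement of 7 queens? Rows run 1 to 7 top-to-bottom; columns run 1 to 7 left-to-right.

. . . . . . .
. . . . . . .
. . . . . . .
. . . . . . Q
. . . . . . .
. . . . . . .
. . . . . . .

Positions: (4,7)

6

Branch on row 1: col 1 → 1; col 2 → 2; col 3 → 0; col 5 → 1; col 6 → 2.
Sum: 1 + 2 + 0 + 1 + 2 = 6.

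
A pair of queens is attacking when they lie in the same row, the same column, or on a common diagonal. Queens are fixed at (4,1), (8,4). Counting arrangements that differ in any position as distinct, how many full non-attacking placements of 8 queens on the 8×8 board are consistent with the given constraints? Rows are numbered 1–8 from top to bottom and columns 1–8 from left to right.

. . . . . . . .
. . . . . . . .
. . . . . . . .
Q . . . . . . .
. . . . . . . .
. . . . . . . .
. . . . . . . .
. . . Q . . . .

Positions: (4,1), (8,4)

5

Branch on row 1: col 2 → 2; col 3 → 1; col 5 → 0; col 6 → 1; col 7 → 1; col 8 → 0.
Sum: 2 + 1 + 0 + 1 + 1 + 0 = 5.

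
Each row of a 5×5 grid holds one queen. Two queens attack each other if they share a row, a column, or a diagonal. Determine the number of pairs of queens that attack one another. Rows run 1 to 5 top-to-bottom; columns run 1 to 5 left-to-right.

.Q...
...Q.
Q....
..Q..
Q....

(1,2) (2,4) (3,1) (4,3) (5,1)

Same column: (3,1)–(5,1) (column 1).
Same diagonal: (2,4)–(5,1) (|2−5| = |4−1| = 3).
Total attacking pairs: 2.

2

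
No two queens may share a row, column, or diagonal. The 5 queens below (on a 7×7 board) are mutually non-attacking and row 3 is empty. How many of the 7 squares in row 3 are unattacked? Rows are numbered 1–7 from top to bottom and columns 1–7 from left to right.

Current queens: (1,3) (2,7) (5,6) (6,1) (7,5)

(1,3) attacks row 3 at column 3 and diagonals 1, 5.
(2,7) attacks row 3 at column 7 and diagonals 6.
(5,6) attacks row 3 at column 6 and diagonals 4.
(6,1) attacks row 3 at column 1 and diagonals 4.
(7,5) attacks row 3 at column 5 and diagonals 1.
Attacked columns: {1, 3, 4, 5, 6, 7}. Safe: {2}.

1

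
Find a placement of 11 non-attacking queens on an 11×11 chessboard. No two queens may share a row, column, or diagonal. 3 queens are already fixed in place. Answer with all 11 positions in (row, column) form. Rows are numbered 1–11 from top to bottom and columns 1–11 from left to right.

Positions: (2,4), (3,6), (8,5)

Row 1: attacked by (2,4)→{3,4,5}; (3,6)→{4,6,8}; (8,5)→{5}. Safe: 1, 2, 7, 9, 10, 11. Place at column 11.
Row 4: attacked by (1,11)→{8,11}; (2,4)→{2,4,6}; (3,6)→{5,6,7}; (8,5)→{1,5,9}. Safe: 3, 10. Place at column 10.
Row 5: attacked by (1,11)→{7,11}; (2,4)→{1,4,7}; (3,6)→{4,6,8}; (4,10)→{9,10,11}; (8,5)→{2,5,8}. Safe: 3. Place at column 3.
Row 6: attacked by (1,11)→{6,11}; (2,4)→{4,8}; (3,6)→{3,6,9}; (4,10)→{8,10}; (5,3)→{2,3,4}; (8,5)→{3,5,7}. Safe: 1. Place at column 1.
Row 7: attacked by (1,11)→{5,11}; (2,4)→{4,9}; (3,6)→{2,6,10}; (4,10)→{7,10}; (5,3)→{1,3,5}; (6,1)→{1,2}; (8,5)→{4,5,6}. Safe: 8. Place at column 8.
Row 9: attacked by (1,11)→{3,11}; (2,4)→{4,11}; (3,6)→{6}; (4,10)→{5,10}; (5,3)→{3,7}; (6,1)→{1,4}; (7,8)→{6,8,10}; (8,5)→{4,5,6}. Safe: 2, 9. Place at column 2.
Row 10: attacked by (1,11)→{2,11}; (2,4)→{4}; (3,6)→{6}; (4,10)→{4,10}; (5,3)→{3,8}; (6,1)→{1,5}; (7,8)→{5,8,11}; (8,5)→{3,5,7}; (9,2)→{1,2,3}. Safe: 9. Place at column 9.
Row 11: attacked by (1,11)→{1,11}; (2,4)→{4}; (3,6)→{6}; (4,10)→{3,10}; (5,3)→{3,9}; (6,1)→{1,6}; (7,8)→{4,8}; (8,5)→{2,5,8}; (9,2)→{2,4}; (10,9)→{8,9,10}. Safe: 7. Place at column 7.
Columns [11, 4, 6, 10, 3, 1, 8, 5, 2, 9, 7], r−c [-10, -2, -3, -6, 2, 5, -1, 3, 7, 1, 4], r+c [12, 6, 9, 14, 8, 7, 15, 13, 11, 19, 18] are all distinct, so no two queens attack.

(1,11) (2,4) (3,6) (4,10) (5,3) (6,1) (7,8) (8,5) (9,2) (10,9) (11,7)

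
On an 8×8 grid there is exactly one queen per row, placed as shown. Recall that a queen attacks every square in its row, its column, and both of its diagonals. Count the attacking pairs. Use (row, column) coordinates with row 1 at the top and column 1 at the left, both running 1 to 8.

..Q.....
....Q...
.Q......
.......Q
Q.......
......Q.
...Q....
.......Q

1

Same column: (4,8)–(8,8) (column 8).
Total attacking pairs: 1.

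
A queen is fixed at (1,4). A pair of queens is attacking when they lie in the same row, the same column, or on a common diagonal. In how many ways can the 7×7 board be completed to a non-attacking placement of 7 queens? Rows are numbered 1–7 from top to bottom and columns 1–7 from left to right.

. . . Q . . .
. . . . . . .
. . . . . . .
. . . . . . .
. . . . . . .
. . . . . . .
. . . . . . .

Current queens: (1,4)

6

Branch on row 2: col 1 → 2; col 2 → 1; col 6 → 1; col 7 → 2.
Sum: 2 + 1 + 1 + 2 = 6.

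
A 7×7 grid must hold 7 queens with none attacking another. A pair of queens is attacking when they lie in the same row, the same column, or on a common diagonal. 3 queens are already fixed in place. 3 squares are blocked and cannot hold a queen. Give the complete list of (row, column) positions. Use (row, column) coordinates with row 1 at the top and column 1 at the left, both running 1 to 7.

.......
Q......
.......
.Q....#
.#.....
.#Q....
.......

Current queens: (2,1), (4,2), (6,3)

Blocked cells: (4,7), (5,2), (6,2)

(1,4) (2,1) (3,5) (4,2) (5,6) (6,3) (7,7)

Row 1: attacked by (2,1)→{1,2}; (4,2)→{2,5}; (6,3)→{3}. Safe: 4, 6, 7. Place at column 4.
Row 3: attacked by (1,4)→{2,4,6}; (2,1)→{1,2}; (4,2)→{1,2,3}; (6,3)→{3,6}. Safe: 5, 7. Place at column 5.
Row 5: attacked by (1,4)→{4}; (2,1)→{1,4}; (3,5)→{3,5,7}; (4,2)→{1,2,3}; (6,3)→{2,3,4}. Blocked: 2. Safe: 6. Place at column 6.
Row 7: attacked by (1,4)→{4}; (2,1)→{1,6}; (3,5)→{1,5}; (4,2)→{2,5}; (5,6)→{4,6}; (6,3)→{2,3,4}. Safe: 7. Place at column 7.
Columns [4, 1, 5, 2, 6, 3, 7], r−c [-3, 1, -2, 2, -1, 3, 0], r+c [5, 3, 8, 6, 11, 9, 14] are all distinct, so no two queens attack.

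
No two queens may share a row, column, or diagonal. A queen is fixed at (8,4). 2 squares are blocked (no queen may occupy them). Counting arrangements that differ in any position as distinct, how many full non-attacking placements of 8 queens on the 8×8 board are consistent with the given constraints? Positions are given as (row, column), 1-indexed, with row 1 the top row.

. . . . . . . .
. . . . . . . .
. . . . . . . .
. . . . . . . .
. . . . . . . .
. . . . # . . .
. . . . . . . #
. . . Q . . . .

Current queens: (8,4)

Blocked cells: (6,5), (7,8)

Branch on row 1: col 1 → 1; col 2 → 1; col 3 → 2; col 5 → 2; col 6 → 2; col 7 → 2; col 8 → 0.
Sum: 1 + 1 + 2 + 2 + 2 + 2 + 0 = 10.

10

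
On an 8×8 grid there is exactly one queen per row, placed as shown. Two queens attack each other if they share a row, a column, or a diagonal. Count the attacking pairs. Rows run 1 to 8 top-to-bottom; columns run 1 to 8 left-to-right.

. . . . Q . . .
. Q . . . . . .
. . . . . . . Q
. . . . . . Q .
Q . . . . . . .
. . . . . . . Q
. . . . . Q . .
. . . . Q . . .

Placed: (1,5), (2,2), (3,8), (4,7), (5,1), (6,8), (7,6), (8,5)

Same column: (1,5)–(8,5) (column 5); (3,8)–(6,8) (column 8).
Same diagonal: (1,5)–(5,1) (|1−5| = |5−1| = 4); (3,8)–(4,7) (|3−4| = |8−7| = 1); (7,6)–(8,5) (|7−8| = |6−5| = 1).
Total attacking pairs: 5.

5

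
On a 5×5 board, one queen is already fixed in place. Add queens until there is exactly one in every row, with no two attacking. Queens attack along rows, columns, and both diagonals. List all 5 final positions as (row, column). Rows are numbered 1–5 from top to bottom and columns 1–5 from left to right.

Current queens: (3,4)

(1,5) (2,2) (3,4) (4,1) (5,3)

Row 1: attacked by (3,4)→{2,4}. Safe: 1, 3, 5. Place at column 5.
Row 2: attacked by (1,5)→{4,5}; (3,4)→{3,4,5}. Safe: 1, 2. Place at column 2.
Row 4: attacked by (1,5)→{2,5}; (2,2)→{2,4}; (3,4)→{3,4,5}. Safe: 1. Place at column 1.
Row 5: attacked by (1,5)→{1,5}; (2,2)→{2,5}; (3,4)→{2,4}; (4,1)→{1,2}. Safe: 3. Place at column 3.
Columns [5, 2, 4, 1, 3], r−c [-4, 0, -1, 3, 2], r+c [6, 4, 7, 5, 8] are all distinct, so no two queens attack.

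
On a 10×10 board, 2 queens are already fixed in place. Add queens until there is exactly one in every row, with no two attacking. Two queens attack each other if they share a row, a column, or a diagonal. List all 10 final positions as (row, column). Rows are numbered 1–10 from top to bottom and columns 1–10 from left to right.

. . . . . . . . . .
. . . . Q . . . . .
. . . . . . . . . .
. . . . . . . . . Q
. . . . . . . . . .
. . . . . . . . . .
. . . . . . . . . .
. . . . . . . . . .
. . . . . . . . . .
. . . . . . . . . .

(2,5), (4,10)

(1,3) (2,5) (3,7) (4,10) (5,4) (6,6) (7,1) (8,9) (9,2) (10,8)

Row 1: attacked by (2,5)→{4,5,6}; (4,10)→{7,10}. Safe: 1, 2, 3, 8, 9. Place at column 3.
Row 3: attacked by (1,3)→{1,3,5}; (2,5)→{4,5,6}; (4,10)→{9,10}. Safe: 2, 7, 8. Place at column 7.
Row 5: attacked by (1,3)→{3,7}; (2,5)→{2,5,8}; (3,7)→{5,7,9}; (4,10)→{9,10}. Safe: 1, 4, 6. Place at column 4.
Row 6: attacked by (1,3)→{3,8}; (2,5)→{1,5,9}; (3,7)→{4,7,10}; (4,10)→{8,10}; (5,4)→{3,4,5}. Safe: 2, 6. Place at column 6.
Row 7: attacked by (1,3)→{3,9}; (2,5)→{5,10}; (3,7)→{3,7}; (4,10)→{7,10}; (5,4)→{2,4,6}; (6,6)→{5,6,7}. Safe: 1, 8. Place at column 1.
Row 8: attacked by (1,3)→{3,10}; (2,5)→{5}; (3,7)→{2,7}; (4,10)→{6,10}; (5,4)→{1,4,7}; (6,6)→{4,6,8}; (7,1)→{1,2}. Safe: 9. Place at column 9.
Row 9: attacked by (1,3)→{3}; (2,5)→{5}; (3,7)→{1,7}; (4,10)→{5,10}; (5,4)→{4,8}; (6,6)→{3,6,9}; (7,1)→{1,3}; (8,9)→{8,9,10}. Safe: 2. Place at column 2.
Row 10: attacked by (1,3)→{3}; (2,5)→{5}; (3,7)→{7}; (4,10)→{4,10}; (5,4)→{4,9}; (6,6)→{2,6,10}; (7,1)→{1,4}; (8,9)→{7,9}; (9,2)→{1,2,3}. Safe: 8. Place at column 8.
Columns [3, 5, 7, 10, 4, 6, 1, 9, 2, 8], r−c [-2, -3, -4, -6, 1, 0, 6, -1, 7, 2], r+c [4, 7, 10, 14, 9, 12, 8, 17, 11, 18] are all distinct, so no two queens attack.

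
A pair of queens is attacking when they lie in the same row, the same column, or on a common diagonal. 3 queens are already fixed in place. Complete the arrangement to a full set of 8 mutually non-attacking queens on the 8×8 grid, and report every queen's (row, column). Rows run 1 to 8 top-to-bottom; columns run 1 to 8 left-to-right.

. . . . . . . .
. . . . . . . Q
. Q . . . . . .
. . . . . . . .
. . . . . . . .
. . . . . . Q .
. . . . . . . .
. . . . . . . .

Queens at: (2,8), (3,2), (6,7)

Row 1: attacked by (2,8)→{7,8}; (3,2)→{2,4}; (6,7)→{2,7}. Safe: 1, 3, 5, 6. Place at column 6.
Row 4: attacked by (1,6)→{3,6}; (2,8)→{6,8}; (3,2)→{1,2,3}; (6,7)→{5,7}. Safe: 4. Place at column 4.
Row 5: attacked by (1,6)→{2,6}; (2,8)→{5,8}; (3,2)→{2,4}; (4,4)→{3,4,5}; (6,7)→{6,7,8}. Safe: 1. Place at column 1.
Row 7: attacked by (1,6)→{6}; (2,8)→{3,8}; (3,2)→{2,6}; (4,4)→{1,4,7}; (5,1)→{1,3}; (6,7)→{6,7,8}. Safe: 5. Place at column 5.
Row 8: attacked by (1,6)→{6}; (2,8)→{2,8}; (3,2)→{2,7}; (4,4)→{4,8}; (5,1)→{1,4}; (6,7)→{5,7}; (7,5)→{4,5,6}. Safe: 3. Place at column 3.
Columns [6, 8, 2, 4, 1, 7, 5, 3], r−c [-5, -6, 1, 0, 4, -1, 2, 5], r+c [7, 10, 5, 8, 6, 13, 12, 11] are all distinct, so no two queens attack.

(1,6) (2,8) (3,2) (4,4) (5,1) (6,7) (7,5) (8,3)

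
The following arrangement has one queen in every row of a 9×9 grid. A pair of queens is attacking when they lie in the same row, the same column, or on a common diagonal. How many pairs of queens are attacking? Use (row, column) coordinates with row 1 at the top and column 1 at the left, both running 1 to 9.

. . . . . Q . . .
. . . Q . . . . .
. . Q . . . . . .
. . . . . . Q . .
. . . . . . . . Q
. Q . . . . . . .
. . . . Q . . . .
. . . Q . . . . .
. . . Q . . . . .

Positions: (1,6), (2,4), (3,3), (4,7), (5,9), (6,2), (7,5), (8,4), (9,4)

Same column: (2,4)–(8,4) (column 4); (2,4)–(9,4) (column 4); (8,4)–(9,4) (column 4).
Same diagonal: (2,4)–(3,3) (|2−3| = |4−3| = 1); (6,2)–(8,4) (|6−8| = |2−4| = 2); (7,5)–(8,4) (|7−8| = |5−4| = 1).
Total attacking pairs: 6.

6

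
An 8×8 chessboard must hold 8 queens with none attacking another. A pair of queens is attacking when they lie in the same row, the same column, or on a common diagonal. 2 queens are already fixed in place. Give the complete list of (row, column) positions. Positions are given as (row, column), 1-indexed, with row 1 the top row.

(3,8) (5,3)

(1,1) (2,5) (3,8) (4,6) (5,3) (6,7) (7,2) (8,4)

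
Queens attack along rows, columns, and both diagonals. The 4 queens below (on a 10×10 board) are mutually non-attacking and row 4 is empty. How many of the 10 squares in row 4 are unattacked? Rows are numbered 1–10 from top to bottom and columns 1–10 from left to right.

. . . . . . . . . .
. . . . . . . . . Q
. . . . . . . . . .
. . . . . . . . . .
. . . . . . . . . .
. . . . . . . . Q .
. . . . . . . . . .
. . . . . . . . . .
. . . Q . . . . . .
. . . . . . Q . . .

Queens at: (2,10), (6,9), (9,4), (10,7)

4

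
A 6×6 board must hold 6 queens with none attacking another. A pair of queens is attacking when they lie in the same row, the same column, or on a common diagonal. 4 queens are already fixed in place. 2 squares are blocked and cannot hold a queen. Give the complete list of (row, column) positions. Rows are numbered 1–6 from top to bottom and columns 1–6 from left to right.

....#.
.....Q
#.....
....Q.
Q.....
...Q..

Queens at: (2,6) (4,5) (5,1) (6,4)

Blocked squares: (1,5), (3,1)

(1,3) (2,6) (3,2) (4,5) (5,1) (6,4)

Row 1: attacked by (2,6)→{5,6}; (4,5)→{2,5}; (5,1)→{1,5}; (6,4)→{4}. Blocked: 5. Safe: 3. Place at column 3.
Row 3: attacked by (1,3)→{1,3,5}; (2,6)→{5,6}; (4,5)→{4,5,6}; (5,1)→{1,3}; (6,4)→{1,4}. Blocked: 1. Safe: 2. Place at column 2.
Columns [3, 6, 2, 5, 1, 4], r−c [-2, -4, 1, -1, 4, 2], r+c [4, 8, 5, 9, 6, 10] are all distinct, so no two queens attack.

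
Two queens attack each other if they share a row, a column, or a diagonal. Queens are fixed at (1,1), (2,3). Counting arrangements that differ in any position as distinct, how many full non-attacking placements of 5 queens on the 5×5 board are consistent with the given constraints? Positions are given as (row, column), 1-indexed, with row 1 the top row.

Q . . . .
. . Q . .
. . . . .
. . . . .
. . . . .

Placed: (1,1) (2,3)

1

Branch on row 3: col 5 → 1.
Sum: 1 = 1.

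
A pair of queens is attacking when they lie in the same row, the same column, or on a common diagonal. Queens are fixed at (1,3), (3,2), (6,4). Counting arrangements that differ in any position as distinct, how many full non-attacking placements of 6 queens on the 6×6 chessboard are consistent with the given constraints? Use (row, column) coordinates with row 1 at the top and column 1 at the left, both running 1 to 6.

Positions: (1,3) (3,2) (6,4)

1

Branch on row 2: col 5 → 0; col 6 → 1.
Sum: 0 + 1 = 1.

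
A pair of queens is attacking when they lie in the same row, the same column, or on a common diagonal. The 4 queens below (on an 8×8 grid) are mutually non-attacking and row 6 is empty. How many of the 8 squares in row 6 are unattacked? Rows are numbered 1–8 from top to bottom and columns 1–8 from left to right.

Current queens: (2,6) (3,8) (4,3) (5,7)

1

(2,6) attacks row 6 at column 6 and diagonals 2.
(3,8) attacks row 6 at column 8 and diagonals 5.
(4,3) attacks row 6 at column 3 and diagonals 1, 5.
(5,7) attacks row 6 at column 7 and diagonals 6, 8.
Attacked columns: {1, 2, 3, 5, 6, 7, 8}. Safe: {4}.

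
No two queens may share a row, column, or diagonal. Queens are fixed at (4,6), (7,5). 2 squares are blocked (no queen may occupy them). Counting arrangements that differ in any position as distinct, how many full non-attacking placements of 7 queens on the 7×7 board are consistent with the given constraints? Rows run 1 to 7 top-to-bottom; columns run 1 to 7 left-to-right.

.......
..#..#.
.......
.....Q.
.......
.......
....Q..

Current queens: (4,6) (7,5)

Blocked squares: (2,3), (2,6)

2

Branch on row 1: col 1 → 0; col 2 → 0; col 4 → 1; col 7 → 1.
Sum: 0 + 0 + 1 + 1 = 2.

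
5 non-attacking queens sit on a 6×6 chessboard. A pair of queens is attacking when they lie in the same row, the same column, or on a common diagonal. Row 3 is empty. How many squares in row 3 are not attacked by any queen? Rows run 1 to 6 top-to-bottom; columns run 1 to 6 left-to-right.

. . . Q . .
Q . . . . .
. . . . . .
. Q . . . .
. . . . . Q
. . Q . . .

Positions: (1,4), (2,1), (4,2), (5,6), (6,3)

1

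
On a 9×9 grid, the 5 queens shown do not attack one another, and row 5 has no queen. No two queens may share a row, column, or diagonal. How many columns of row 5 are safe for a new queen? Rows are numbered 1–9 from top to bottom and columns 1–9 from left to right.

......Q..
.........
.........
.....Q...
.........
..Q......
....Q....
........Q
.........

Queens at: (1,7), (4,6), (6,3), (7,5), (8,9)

(1,7) attacks row 5 at column 7 and diagonals 3.
(4,6) attacks row 5 at column 6 and diagonals 5, 7.
(6,3) attacks row 5 at column 3 and diagonals 2, 4.
(7,5) attacks row 5 at column 5 and diagonals 3, 7.
(8,9) attacks row 5 at column 9 and diagonals 6.
Attacked columns: {2, 3, 4, 5, 6, 7, 9}. Safe: {1, 8}.

2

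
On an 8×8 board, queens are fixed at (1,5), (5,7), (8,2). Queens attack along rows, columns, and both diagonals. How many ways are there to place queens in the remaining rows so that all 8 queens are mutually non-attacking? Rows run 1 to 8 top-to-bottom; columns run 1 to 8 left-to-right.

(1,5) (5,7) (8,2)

Branch on row 2: col 1 → 0; col 3 → 1.
Sum: 0 + 1 = 1.

1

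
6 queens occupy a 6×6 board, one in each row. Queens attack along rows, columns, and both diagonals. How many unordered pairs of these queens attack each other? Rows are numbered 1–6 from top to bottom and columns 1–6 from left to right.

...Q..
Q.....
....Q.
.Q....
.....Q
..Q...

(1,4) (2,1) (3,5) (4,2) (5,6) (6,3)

All columns are distinct and no two queens satisfy |Δrow| = |Δcol|, so no pair attacks.

0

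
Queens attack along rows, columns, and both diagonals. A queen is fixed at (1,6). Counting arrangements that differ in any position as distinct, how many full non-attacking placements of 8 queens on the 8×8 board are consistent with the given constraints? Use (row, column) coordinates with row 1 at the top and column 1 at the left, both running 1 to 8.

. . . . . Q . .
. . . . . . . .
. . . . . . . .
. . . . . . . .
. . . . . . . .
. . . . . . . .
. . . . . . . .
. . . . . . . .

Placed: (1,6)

16

Branch on row 2: col 1 → 1; col 2 → 2; col 3 → 8; col 4 → 4; col 8 → 1.
Sum: 1 + 2 + 8 + 4 + 1 = 16.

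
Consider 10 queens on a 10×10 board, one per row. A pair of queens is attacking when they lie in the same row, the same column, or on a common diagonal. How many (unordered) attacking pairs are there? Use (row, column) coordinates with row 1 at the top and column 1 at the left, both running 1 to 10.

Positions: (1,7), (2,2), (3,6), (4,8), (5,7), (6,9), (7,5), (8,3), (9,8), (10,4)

Same column: (1,7)–(5,7) (column 7); (4,8)–(9,8) (column 8).
Same diagonal: (3,6)–(6,9) (|3−6| = |6−9| = 3); (4,8)–(5,7) (|4−5| = |8−7| = 1); (4,8)–(7,5) (|4−7| = |8−5| = 3); (5,7)–(7,5) (|5−7| = |7−5| = 2).
Total attacking pairs: 6.

6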